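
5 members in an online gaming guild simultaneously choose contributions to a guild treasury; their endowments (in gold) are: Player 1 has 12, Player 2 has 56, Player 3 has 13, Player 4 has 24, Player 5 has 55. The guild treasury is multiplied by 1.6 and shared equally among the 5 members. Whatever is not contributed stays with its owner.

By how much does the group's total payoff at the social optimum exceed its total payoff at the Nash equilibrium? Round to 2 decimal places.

96.00 gold

The private return per contributed unit is 1.6/5 = 0.3200 < 1 for every player regardless of endowment, so the Nash equilibrium is zero contribution and the group total is Σ E_j = 12 + 56 + 13 + 24 + 55 = 160.
Each contributed unit returns 1.600 to the group, so the social optimum is full contribution by everyone: group total = 1.600 × 160 = 256.00.
Efficiency loss = (1.600 − 1) × 160 = 96.00.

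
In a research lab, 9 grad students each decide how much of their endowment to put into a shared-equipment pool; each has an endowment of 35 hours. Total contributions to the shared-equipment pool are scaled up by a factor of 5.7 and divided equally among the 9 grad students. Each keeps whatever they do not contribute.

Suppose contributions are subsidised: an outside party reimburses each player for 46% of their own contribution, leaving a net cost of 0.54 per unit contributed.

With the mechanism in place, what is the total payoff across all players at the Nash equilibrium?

1940.40 hours

With the mechanism, a contributed unit returns (5.7/9) / 0.54 = 1.1728 per unit of net cost to the contributor — now above 1 — so contributing fully is weakly dominant for every player.
So the Nash equilibrium is full contribution by all 9; the group earns 9 × (35 × 0.46 + 5.7 × 35) = 1940.40.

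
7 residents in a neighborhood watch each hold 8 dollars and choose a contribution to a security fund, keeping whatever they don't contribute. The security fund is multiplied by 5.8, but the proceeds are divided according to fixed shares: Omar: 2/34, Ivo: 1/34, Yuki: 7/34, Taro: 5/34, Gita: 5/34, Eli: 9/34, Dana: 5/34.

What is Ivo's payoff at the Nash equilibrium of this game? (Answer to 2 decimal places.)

For player j, contributing a unit is worthwhile iff 5.8 × (j's share) ≥ 1, i.e. iff j's share is at least 0.1724.
Yuki and Eli clear that bar, contributing 8 each; the remaining 5 contribute 0. Total contributed: 16.
Ivo keeps 8 and receives 5.8 × 16 × 1/34 = 2.73 from the security fund, for a payoff of 10.73.

10.73 dollars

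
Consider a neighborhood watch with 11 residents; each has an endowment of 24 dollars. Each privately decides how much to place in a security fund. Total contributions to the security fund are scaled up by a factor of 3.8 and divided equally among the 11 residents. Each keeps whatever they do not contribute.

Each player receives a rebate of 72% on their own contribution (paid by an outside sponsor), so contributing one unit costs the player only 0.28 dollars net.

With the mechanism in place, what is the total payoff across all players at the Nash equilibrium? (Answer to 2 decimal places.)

1193.28 dollars

Under the mechanism each unit contributed yields (3.8/11) / 0.28 = 1.2338 back to its contributor per unit of net cost, which exceeds 1, making full contribution the dominant choice for everyone.
So the Nash equilibrium is full contribution by all 11; the group earns 11 × (24 × 0.72 + 3.8 × 24) = 1193.28.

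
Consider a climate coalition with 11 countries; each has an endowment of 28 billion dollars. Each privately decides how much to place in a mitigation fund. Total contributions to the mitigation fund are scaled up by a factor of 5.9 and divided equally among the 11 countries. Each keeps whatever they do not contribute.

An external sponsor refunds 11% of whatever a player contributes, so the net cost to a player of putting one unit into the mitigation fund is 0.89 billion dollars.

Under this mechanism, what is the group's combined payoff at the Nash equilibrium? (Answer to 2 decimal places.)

308.00 billion dollars

Even with the mechanism, each unit contributed returns only (5.9/11) / 0.89 = 0.6027 per unit of net cost, so contributing nothing is still dominant.
At the Nash equilibrium no one contributes; group total payoff = 11 × 28 = 308.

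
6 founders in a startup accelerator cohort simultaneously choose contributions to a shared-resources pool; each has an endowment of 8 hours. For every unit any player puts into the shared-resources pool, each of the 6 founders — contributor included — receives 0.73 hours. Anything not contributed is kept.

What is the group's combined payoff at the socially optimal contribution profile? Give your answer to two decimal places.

Each contributed unit returns 4.380 to the group as a whole (0.73 to each of 6 players), which exceeds 1, so the social optimum is full contribution: group total = 4.380 × 48 = 210.24.

210.24 hours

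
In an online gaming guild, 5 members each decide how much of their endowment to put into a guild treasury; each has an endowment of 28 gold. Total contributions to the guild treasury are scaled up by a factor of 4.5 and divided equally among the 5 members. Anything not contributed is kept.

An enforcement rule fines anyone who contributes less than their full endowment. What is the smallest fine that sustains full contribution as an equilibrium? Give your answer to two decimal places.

2.80 gold

Given the others contribute fully, the best deviation is to contribute 0 (any partial contribution still incurs the fine and gives up units whose private return 0.9000 is below 1).
Deviating from 28 to 0 saves 28 gold but forfeits the deviator's share of the drop in the guild treasury: 4.5/5 × 28 = 25.20.
So the deviation gain is 28 − 25.20 = 2.80, and the fine must be at least 2.80 gold to wipe it out.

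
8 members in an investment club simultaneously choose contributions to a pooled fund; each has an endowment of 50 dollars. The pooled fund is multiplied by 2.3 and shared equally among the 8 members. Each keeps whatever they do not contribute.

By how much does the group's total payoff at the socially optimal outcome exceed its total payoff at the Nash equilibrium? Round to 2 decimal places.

520.00 dollars

Each contributed unit returns 2.3/8 = 0.2875 to its contributor — below 1 — so contributing 0 is dominant for every player. At the Nash equilibrium everyone keeps their 50, and the group total is 8 × 50 = 400.
Each contributed unit returns 2.300 to the group as a whole (0.2875 to each of 8 players), which exceeds 1, so the social optimum is full contribution: group total = 2.300 × 400 = 920.00.
Efficiency loss = 920.00 − 400 = 520.00.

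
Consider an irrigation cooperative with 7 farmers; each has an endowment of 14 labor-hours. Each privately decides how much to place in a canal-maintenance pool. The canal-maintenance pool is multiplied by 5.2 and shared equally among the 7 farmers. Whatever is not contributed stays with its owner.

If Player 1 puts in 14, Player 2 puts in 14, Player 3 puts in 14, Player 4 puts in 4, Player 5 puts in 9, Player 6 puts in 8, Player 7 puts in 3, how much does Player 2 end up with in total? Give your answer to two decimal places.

49.03 labor-hours

Total contributed: 14 + 14 + 14 + 4 + 9 + 8 + 3 = 66.
Each receives 5.2 × 66 / 7 = 49.03 from the canal-maintenance pool.
Player 2 keeps 14 − 14 = 0, so Player 2's payoff is 0 + 49.03 = 49.03.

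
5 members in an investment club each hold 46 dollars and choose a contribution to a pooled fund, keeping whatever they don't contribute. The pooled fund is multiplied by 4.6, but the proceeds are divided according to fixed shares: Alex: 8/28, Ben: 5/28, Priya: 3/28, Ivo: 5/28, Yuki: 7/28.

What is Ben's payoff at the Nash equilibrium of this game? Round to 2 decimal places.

For player j, contributing a unit is worthwhile iff 4.6 × (j's share) ≥ 1, i.e. iff j's share is at least 0.2174.
The shares above 0.2174 belong to Alex and Yuki, contributing 46 each; the remaining 3 contribute 0. Total contributed: 92.
Ben keeps 46 and receives 4.6 × 92 × 5/28 = 75.57 from the pooled fund, for a payoff of 121.57.

121.57 dollars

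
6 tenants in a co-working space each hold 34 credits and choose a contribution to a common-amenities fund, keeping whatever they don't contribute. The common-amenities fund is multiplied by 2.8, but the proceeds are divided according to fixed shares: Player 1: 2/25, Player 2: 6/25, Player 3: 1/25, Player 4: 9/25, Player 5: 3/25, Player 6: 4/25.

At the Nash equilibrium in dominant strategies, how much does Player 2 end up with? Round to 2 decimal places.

56.85 credits

Player j's private return per contributed unit is 2.8 × (j's share). Contributing is weakly dominant for j when that share is at least 1/2.8 = 0.3571, and contributing 0 is dominant otherwise.
Player 4 alone (share 9/25) is above the threshold, contributing 34; the remaining 5 contribute 0. Total contributed: 34.
Player 2 keeps 34 and receives 2.8 × 34 × 6/25 = 22.85 from the common-amenities fund, for a payoff of 56.85.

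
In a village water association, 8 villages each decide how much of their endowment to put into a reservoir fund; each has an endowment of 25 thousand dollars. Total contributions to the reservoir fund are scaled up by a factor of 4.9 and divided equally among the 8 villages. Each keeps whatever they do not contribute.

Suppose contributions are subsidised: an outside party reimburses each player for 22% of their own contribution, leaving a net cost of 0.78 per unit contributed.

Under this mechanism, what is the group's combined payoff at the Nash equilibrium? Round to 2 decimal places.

200.00 thousand dollars

The effective private return is (4.9/8) / 0.78 = 0.7853, which is still under 1, so the mechanism doesn't change anyone's dominant strategy: zero contribution.
At the Nash equilibrium no one contributes; group total payoff = 8 × 25 = 200.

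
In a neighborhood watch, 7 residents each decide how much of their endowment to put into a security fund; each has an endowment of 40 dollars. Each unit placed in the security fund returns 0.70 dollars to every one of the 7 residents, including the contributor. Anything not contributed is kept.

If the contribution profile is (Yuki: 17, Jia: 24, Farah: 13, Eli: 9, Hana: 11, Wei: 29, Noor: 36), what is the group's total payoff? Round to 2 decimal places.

822.10 dollars

Total contributed: 17 + 24 + 13 + 9 + 11 + 29 + 36 = 139; total kept: 7 × 40 − 139 = 141.
The security fund pays out 0.70 × 7 × 139 = 681.10 in aggregate.
Group total = 141 + 681.10 = 822.10.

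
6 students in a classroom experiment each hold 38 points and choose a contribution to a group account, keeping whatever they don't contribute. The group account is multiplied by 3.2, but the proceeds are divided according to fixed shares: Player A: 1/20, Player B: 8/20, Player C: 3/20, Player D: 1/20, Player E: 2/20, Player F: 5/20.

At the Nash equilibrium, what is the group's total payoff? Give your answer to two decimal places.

Each unit j contributes comes back to j as 3.2 × (j's share), so j prefers to contribute only if that share exceeds 1/3.2 = 0.3125; otherwise keeping the unit dominates.
Player B alone (share 8/20) is above the threshold, contributing 38; the remaining 5 contribute 0. Total contributed: 38.
The group account pays out 3.2 × 38 = 121.60 in total (split across the unequal shares, but the aggregate is all that matters for the group sum).
The 5 free-riders keep 38 each, adding 190. Group total = 190 + 121.60 = 311.60.

311.60 points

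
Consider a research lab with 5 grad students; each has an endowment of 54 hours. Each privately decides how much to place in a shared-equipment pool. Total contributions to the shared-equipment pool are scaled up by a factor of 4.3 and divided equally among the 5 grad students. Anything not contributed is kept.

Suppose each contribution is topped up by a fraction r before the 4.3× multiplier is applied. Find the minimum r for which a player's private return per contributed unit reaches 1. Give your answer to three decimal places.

With matching at rate r, one contributed unit becomes (1 + r) in the shared-equipment pool and returns 4.3 × (1 + r) / 5 to the contributor.
Setting this equal to 1: 1 + r = 5/4.3 = 1.1628.
So the minimum matching rate is r = 1.1628 − 1 = 0.163.

0.163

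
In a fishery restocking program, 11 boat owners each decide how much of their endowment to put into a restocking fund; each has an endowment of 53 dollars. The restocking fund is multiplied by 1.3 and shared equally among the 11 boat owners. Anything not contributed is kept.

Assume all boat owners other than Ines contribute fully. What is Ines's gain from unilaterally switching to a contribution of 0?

Switching from a contribution of 53 to 0 lets Ines keep an extra 53 dollars, but lowers the restocking fund by 53, which costs Ines their own share of that drop: 1.3/11 × 53 = 6.26.
Net gain = 53 − 6.26 = 46.74. The private return per contributed unit (0.1182) is below 1, so free-riding is indeed the best response regardless of what the others do.

46.74 dollars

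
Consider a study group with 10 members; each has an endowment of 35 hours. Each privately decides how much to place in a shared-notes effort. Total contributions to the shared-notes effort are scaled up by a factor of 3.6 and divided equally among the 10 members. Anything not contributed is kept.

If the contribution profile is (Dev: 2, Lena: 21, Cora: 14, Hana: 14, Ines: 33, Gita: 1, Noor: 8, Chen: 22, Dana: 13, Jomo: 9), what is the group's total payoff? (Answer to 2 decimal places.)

706.20 hours

Total contributed: 2 + 21 + 14 + 14 + 33 + 1 + 8 + 22 + 13 + 9 = 137; total kept: 10 × 35 − 137 = 213.
The shared-notes effort pays out 3.6 × 137 = 493.20 in aggregate.
Group total = 213 + 493.20 = 706.20.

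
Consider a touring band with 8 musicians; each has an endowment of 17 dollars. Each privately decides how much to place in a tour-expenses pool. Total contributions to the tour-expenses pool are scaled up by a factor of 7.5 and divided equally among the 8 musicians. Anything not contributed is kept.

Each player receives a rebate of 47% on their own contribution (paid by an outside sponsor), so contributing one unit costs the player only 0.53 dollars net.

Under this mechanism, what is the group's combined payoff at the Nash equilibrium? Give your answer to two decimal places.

1083.92 dollars

The effective private return per unit is now (7.5/8) / 0.53 = 1.7689 > 1, so every player's dominant strategy flips to full contribution.
At the Nash equilibrium everyone contributes 17. Group total payoff = 8 × (17 × 0.47 + 7.5 × 17) = 1083.92.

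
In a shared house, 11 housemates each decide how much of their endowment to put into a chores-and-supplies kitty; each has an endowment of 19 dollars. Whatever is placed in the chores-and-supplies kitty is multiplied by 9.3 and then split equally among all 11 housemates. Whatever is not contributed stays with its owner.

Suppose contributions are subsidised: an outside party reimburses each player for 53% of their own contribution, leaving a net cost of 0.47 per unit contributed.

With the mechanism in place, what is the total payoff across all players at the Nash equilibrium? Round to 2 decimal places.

2054.47 dollars

Under the mechanism each unit contributed yields (9.3/11) / 0.47 = 1.7988 back to its contributor per unit of net cost, which exceeds 1, making full contribution the dominant choice for everyone.
At the Nash equilibrium everyone contributes 19. Group total payoff = 11 × (19 × 0.53 + 9.3 × 19) = 2054.47.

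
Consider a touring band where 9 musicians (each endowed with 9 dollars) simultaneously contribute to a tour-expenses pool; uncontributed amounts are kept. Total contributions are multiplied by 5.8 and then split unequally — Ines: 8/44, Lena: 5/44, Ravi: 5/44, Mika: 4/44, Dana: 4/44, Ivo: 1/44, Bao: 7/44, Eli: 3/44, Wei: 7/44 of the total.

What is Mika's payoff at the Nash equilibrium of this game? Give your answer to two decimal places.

13.75 dollars

Each unit j contributes comes back to j as 5.8 × (j's share), so j prefers to contribute only if that share exceeds 1/5.8 = 0.1724; otherwise keeping the unit dominates.
Ines alone (share 8/44) is above the threshold, contributing 9; the remaining 8 contribute 0. Total contributed: 9.
Mika keeps 9 and receives 5.8 × 9 × 4/44 = 4.75 from the tour-expenses pool, for a payoff of 13.75.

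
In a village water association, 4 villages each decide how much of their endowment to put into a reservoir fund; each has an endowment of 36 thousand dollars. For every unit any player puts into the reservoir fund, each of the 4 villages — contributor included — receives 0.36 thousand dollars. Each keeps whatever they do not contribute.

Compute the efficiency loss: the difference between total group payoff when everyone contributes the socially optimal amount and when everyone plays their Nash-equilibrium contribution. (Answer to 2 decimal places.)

The private return per contributed unit is 0.36 < 1, so contributing 0 is dominant for every player. At the Nash equilibrium everyone keeps their 36, and the group total is 4 × 36 = 144.
Each contributed unit returns 1.440 to the group as a whole (0.36 to each of 4 players), which exceeds 1, so the social optimum is full contribution: group total = 1.440 × 144 = 207.36.
Efficiency loss = 207.36 − 144 = 63.36.

63.36 thousand dollars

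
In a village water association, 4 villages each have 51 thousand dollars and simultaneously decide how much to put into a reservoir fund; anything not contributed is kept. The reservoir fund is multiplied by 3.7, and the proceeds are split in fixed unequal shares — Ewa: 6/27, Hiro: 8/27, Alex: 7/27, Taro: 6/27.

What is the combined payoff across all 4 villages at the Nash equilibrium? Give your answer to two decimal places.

Player j's private return per contributed unit is 3.7 × (j's share). Contributing is weakly dominant for j when that share is at least 1/3.7 = 0.2703, and contributing 0 is dominant otherwise.
The only share above 0.2703 is Hiro's 8/27, contributing 51; the remaining 3 contribute 0. Total contributed: 51.
The reservoir fund pays out 3.7 × 51 = 188.70 in total (split across the unequal shares, but the aggregate is all that matters for the group sum).
The 3 free-riders keep 51 each, adding 153. Group total = 153 + 188.70 = 341.70.

341.70 thousand dollars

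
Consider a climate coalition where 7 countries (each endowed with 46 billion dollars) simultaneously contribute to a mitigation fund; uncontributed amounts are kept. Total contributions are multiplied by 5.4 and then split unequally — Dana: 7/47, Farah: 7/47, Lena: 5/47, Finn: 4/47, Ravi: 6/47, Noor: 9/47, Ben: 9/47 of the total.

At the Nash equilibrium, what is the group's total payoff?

726.80 billion dollars

For player j, contributing a unit is worthwhile iff 5.4 × (j's share) ≥ 1, i.e. iff j's share is at least 0.1852.
Noor and Ben clear that bar, contributing 46 each; the remaining 5 contribute 0. Total contributed: 92.
The mitigation fund pays out 5.4 × 92 = 496.80 in total (split across the unequal shares, but the aggregate is all that matters for the group sum).
The 5 free-riders keep 46 each, adding 230. Group total = 230 + 496.80 = 726.80.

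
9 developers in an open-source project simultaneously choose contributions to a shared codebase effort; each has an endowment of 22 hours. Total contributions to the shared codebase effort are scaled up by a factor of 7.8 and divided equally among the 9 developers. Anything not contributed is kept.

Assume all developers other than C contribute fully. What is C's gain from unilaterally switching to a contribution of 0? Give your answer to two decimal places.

2.93 hours

Switching from a contribution of 22 to 0 lets C keep an extra 22 hours, but lowers the shared codebase effort by 22, which costs C their own share of that drop: 7.8/9 × 22 = 19.07.
Net gain = 22 − 19.07 = 2.93. The private return per contributed unit (0.8667) is below 1, so free-riding is indeed the best response regardless of what the others do.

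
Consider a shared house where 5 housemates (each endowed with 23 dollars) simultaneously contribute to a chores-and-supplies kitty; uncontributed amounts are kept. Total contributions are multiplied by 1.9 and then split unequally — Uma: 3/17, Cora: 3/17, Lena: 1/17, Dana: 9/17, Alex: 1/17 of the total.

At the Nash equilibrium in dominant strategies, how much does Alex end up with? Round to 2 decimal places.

25.57 dollars

For player j, contributing a unit is worthwhile iff 1.9 × (j's share) ≥ 1, i.e. iff j's share is at least 0.5263.
Dana alone (share 9/17) is above the threshold, contributing 23; the remaining 4 contribute 0. Total contributed: 23.
Alex keeps 23 and receives 1.9 × 23 × 1/17 = 2.57 from the chores-and-supplies kitty, for a payoff of 25.57.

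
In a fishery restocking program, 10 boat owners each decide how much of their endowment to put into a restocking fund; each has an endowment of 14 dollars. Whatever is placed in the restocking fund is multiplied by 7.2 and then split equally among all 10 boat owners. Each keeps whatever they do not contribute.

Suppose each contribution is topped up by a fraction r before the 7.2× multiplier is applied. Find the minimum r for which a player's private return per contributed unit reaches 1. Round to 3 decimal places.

0.389

With matching at rate r, one contributed unit becomes (1 + r) in the restocking fund and returns 7.2 × (1 + r) / 10 to the contributor.
Setting this equal to 1: 1 + r = 10/7.2 = 1.3889.
So the minimum matching rate is r = 1.3889 − 1 = 0.389.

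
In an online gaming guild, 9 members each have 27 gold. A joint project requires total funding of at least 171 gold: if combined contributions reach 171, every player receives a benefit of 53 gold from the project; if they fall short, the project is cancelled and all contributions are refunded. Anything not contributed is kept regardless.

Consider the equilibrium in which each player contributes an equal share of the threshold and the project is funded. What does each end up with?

61 gold

Equal share of the threshold: 171/9 = 19.
At this profile no one gains by cutting their contribution: any cut drops the total below 171, the project is cancelled, contributions are refunded, and the deviator ends with 27, which is less than 27 − 19 + 53 = 61. Contributing more than 19 just wastes the excess. So contributing exactly 19 is a best response.
Each player's payoff: 27 − 19 + 53 = 61.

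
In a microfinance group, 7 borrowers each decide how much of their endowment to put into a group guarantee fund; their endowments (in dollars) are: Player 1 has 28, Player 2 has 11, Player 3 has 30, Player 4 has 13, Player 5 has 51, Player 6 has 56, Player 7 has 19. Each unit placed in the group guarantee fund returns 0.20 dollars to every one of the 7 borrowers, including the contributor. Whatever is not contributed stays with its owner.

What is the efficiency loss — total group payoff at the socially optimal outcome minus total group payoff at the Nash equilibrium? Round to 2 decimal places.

83.20 dollars

The private return per contributed unit is 0.20 < 1 for everyone, so the Nash equilibrium is zero contribution and the group total is Σ E_j = 28 + 11 + 30 + 13 + 51 + 56 + 19 = 208.
Each contributed unit returns 1.400 to the group, so the social optimum is full contribution by everyone: group total = 1.400 × 208 = 291.20.
Efficiency loss = (1.400 − 1) × 208 = 83.20.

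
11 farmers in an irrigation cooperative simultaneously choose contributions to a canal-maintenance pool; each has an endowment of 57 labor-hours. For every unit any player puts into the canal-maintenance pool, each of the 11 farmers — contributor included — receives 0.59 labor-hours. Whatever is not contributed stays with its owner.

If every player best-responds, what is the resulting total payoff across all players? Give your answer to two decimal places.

The private return per contributed unit is 0.59 < 1, so contributing 0 is dominant for every player. At the Nash equilibrium everyone keeps their 57, and the group total is 11 × 57 = 627.

627.00 labor-hours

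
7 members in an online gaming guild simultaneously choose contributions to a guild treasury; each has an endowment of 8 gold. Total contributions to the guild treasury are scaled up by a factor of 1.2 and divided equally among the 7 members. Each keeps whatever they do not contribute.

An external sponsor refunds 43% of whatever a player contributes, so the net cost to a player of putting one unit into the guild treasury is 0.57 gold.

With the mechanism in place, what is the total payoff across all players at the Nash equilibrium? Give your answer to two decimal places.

With the mechanism, a contributed unit returns (1.2/7) / 0.57 = 0.3008 per unit of net cost — still below 1 — so contributing 0 remains dominant for every player.
Everyone keeps their endowment and the group total is 7 × 8 = 56.

56.00 gold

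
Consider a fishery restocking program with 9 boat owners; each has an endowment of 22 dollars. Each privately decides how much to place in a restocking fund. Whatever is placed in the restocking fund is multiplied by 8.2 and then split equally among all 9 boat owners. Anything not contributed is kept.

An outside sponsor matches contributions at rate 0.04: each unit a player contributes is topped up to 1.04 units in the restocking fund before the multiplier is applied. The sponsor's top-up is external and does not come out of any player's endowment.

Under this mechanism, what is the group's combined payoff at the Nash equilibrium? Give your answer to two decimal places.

198.00 dollars

The effective private return is 8.2 × 1.04 / 9 = 0.9476, which is still under 1, so the mechanism doesn't change anyone's dominant strategy: zero contribution.
Everyone keeps their endowment and the group total is 9 × 22 = 198.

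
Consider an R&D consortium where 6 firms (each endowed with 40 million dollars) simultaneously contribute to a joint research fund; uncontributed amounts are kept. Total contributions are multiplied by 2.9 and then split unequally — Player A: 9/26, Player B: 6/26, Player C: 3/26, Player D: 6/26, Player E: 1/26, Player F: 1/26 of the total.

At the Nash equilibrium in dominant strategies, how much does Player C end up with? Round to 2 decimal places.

A player with share s gets back 2.9·s per unit contributed, so full contribution is dominant for anyone with s > 1/2.9 = 0.3448 and zero contribution is dominant for anyone below.
The only share above 0.3448 is Player A's 9/26, contributing 40; the remaining 5 contribute 0. Total contributed: 40.
Player C keeps 40 and receives 2.9 × 40 × 3/26 = 13.38 from the joint research fund, for a payoff of 53.38.

53.38 million dollars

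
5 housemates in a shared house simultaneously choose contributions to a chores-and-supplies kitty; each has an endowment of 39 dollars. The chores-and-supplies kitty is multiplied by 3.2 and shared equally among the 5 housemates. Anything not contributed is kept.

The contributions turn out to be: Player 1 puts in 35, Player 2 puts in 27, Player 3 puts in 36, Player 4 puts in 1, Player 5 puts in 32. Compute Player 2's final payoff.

Total contributed: 35 + 27 + 36 + 1 + 32 = 131.
Each receives 3.2 × 131 / 5 = 83.84 from the chores-and-supplies kitty.
Player 2 keeps 39 − 27 = 12, so Player 2's payoff is 12 + 83.84 = 95.84.

95.84 dollars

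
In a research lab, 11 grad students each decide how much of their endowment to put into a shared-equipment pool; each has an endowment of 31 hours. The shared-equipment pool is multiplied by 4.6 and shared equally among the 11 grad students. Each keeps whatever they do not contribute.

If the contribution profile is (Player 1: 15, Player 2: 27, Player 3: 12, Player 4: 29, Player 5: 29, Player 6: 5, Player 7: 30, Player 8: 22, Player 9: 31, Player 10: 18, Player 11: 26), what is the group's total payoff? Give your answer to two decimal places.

1219.40 hours

Total contributed: 15 + 27 + 12 + 29 + 29 + 5 + 30 + 22 + 31 + 18 + 26 = 244; total kept: 11 × 31 − 244 = 97.
The shared-equipment pool pays out 4.6 × 244 = 1122.40 in aggregate.
Group total = 97 + 1122.40 = 1219.40.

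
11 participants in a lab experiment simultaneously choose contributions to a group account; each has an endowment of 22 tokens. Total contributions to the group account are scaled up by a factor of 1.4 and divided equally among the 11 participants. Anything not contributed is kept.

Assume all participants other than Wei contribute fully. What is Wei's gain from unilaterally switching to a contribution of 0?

19.20 tokens

Switching from a contribution of 22 to 0 lets Wei keep an extra 22 tokens, but lowers the group account by 22, which costs Wei their own share of that drop: 1.4/11 × 22 = 2.80.
Net gain = 22 − 2.80 = 19.20. The private return per contributed unit (0.1273) is below 1, so free-riding is indeed the best response regardless of what the others do.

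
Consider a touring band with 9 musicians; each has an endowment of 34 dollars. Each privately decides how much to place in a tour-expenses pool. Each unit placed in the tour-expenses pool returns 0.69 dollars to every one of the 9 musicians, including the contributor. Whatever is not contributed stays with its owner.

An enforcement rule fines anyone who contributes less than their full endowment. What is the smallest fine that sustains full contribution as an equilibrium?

Given the others contribute fully, the best deviation is to contribute 0 (any partial contribution still incurs the fine and gives up units whose private return 0.69 is below 1).
Deviating from 34 to 0 saves 34 dollars but forfeits the deviator's share of the drop in the tour-expenses pool: 0.69 × 34 = 23.46.
So the deviation gain is 34 − 23.46 = 10.54, and the fine must be at least 10.54 dollars to wipe it out.

10.54 dollars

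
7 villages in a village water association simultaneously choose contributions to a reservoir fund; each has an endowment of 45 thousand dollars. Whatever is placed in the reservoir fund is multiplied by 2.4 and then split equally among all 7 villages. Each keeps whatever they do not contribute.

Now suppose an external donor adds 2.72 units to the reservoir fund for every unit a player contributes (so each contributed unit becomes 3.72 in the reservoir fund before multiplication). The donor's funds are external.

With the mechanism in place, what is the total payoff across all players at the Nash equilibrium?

2812.32 thousand dollars

With the mechanism, a contributed unit returns 2.4 × 3.72 / 7 = 1.2754 per unit of net cost to the contributor — now above 1 — so contributing fully is weakly dominant for every player.
At the Nash equilibrium everyone contributes 45. Group total payoff = 2.4 × 3.72 × 315 = 2812.32.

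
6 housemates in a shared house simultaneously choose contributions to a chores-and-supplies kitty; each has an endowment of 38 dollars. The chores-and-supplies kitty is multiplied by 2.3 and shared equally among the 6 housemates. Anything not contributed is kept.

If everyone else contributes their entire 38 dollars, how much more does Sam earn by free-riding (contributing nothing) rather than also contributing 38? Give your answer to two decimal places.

23.43 dollars

Switching from a contribution of 38 to 0 lets Sam keep an extra 38 dollars, but lowers the chores-and-supplies kitty by 38, which costs Sam their own share of that drop: 2.3/6 × 38 = 14.57.
Net gain = 38 − 14.57 = 23.43. The private return per contributed unit (0.3833) is below 1, so free-riding is indeed the best response regardless of what the others do.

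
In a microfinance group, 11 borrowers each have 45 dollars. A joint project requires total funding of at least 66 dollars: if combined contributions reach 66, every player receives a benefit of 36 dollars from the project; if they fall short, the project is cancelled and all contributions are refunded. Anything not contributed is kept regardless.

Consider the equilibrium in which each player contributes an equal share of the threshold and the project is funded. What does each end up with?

75 dollars

Equal share of the threshold: 66/11 = 6.
At this profile no one gains by cutting their contribution: any cut drops the total below 66, the project is cancelled, contributions are refunded, and the deviator ends with 45, which is less than 45 − 6 + 36 = 75. Contributing more than 6 just wastes the excess. So contributing exactly 6 is a best response.
Each player's payoff: 45 − 6 + 36 = 75.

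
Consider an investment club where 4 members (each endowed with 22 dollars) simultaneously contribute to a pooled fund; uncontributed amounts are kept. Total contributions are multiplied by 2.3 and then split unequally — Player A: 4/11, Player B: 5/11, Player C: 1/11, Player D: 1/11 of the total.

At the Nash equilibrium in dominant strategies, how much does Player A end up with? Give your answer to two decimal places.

Player j's private return per contributed unit is 2.3 × (j's share). Contributing is weakly dominant for j when that share is at least 1/2.3 = 0.4348, and contributing 0 is dominant otherwise.
The only share above 0.4348 is Player B's 5/11, contributing 22; the remaining 3 contribute 0. Total contributed: 22.
Player A keeps 22 and receives 2.3 × 22 × 4/11 = 18.40 from the pooled fund, for a payoff of 40.40.

40.40 dollars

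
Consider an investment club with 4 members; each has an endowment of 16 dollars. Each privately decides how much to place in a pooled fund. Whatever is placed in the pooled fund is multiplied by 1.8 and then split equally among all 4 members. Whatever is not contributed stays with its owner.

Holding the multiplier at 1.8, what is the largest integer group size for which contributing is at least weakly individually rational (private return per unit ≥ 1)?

Private return per unit is 1.8/(group size), which is ≥ 1 whenever the group size is ≤ 1.8.
The largest such integer is 1.

1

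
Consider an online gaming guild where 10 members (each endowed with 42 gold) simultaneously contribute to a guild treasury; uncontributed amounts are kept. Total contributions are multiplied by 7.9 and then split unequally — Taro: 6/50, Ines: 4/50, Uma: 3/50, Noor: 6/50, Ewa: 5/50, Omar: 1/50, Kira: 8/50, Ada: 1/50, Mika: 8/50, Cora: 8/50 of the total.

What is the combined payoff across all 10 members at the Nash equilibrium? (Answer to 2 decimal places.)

1289.40 gold

Each unit j contributes comes back to j as 7.9 × (j's share), so j prefers to contribute only if that share exceeds 1/7.9 = 0.1266; otherwise keeping the unit dominates.
The shares above 0.1266 belong to Kira, Mika and Cora, contributing 42 each; the remaining 7 contribute 0. Total contributed: 126.
The guild treasury pays out 7.9 × 126 = 995.40 in total (split across the unequal shares, but the aggregate is all that matters for the group sum).
The 7 free-riders keep 42 each, adding 294. Group total = 294 + 995.40 = 1289.40.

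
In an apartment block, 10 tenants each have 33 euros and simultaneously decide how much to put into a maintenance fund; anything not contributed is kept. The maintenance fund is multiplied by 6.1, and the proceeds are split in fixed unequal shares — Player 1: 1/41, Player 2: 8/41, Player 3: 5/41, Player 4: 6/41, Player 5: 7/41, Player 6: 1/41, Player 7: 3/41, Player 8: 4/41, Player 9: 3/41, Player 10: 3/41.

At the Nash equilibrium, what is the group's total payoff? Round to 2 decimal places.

666.60 euros

Each unit j contributes comes back to j as 6.1 × (j's share), so j prefers to contribute only if that share exceeds 1/6.1 = 0.1639; otherwise keeping the unit dominates.
Player 2 and Player 5 are above the threshold, contributing 33 each; the remaining 8 contribute 0. Total contributed: 66.
The maintenance fund pays out 6.1 × 66 = 402.60 in total (split across the unequal shares, but the aggregate is all that matters for the group sum).
The 8 free-riders keep 33 each, adding 264. Group total = 264 + 402.60 = 666.60.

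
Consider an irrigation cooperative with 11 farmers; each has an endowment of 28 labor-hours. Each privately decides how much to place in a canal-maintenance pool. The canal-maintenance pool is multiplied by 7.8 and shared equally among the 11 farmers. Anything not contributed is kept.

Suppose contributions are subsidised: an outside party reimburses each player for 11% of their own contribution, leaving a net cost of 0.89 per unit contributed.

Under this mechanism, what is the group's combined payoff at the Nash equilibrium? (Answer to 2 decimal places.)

With the mechanism, a contributed unit returns (7.8/11) / 0.89 = 0.7967 per unit of net cost — still below 1 — so contributing 0 remains dominant for every player.
At the Nash equilibrium no one contributes; group total payoff = 11 × 28 = 308.

308.00 labor-hours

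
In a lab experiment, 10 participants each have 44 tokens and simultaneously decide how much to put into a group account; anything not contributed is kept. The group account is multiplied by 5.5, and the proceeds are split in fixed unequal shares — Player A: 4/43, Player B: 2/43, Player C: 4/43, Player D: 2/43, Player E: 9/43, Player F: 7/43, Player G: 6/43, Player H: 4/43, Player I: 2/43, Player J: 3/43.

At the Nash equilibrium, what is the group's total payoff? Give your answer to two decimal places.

638.00 tokens

Player j's private return per contributed unit is 5.5 × (j's share). Contributing is weakly dominant for j when that share is at least 1/5.5 = 0.1818, and contributing 0 is dominant otherwise.
Player E alone (share 9/43) is above the threshold, contributing 44; the remaining 9 contribute 0. Total contributed: 44.
The group account pays out 5.5 × 44 = 242.00 in total (split across the unequal shares, but the aggregate is all that matters for the group sum).
The 9 free-riders keep 44 each, adding 396. Group total = 396 + 242.00 = 638.00.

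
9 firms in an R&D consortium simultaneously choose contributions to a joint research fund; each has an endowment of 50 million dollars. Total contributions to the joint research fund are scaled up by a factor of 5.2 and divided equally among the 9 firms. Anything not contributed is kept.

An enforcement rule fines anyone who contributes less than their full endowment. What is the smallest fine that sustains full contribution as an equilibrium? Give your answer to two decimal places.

Given the others contribute fully, the best deviation is to contribute 0 (any partial contribution still incurs the fine and gives up units whose private return 0.5778 is below 1).
Deviating from 50 to 0 saves 50 million dollars but forfeits the deviator's share of the drop in the joint research fund: 5.2/9 × 50 = 28.89.
So the deviation gain is 50 − 28.89 = 21.11, and the fine must be at least 21.11 million dollars to wipe it out.

21.11 million dollars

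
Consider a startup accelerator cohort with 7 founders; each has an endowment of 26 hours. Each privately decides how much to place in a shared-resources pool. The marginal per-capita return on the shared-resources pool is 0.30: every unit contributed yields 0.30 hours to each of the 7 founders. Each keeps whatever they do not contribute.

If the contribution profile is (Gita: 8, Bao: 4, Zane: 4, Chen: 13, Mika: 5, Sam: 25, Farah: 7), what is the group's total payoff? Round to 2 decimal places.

254.60 hours

Total contributed: 8 + 4 + 4 + 13 + 5 + 25 + 7 = 66; total kept: 7 × 26 − 66 = 116.
The shared-resources pool pays out 0.30 × 7 × 66 = 138.60 in aggregate.
Group total = 116 + 138.60 = 254.60.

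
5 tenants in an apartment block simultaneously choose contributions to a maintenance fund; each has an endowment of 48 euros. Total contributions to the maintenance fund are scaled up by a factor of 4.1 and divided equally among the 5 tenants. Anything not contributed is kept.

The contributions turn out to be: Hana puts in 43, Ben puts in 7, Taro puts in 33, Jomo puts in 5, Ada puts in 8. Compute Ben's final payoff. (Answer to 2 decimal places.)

119.72 euros

Total contributed: 43 + 7 + 33 + 5 + 8 = 96.
Each receives 4.1 × 96 / 5 = 78.72 from the maintenance fund.
Ben keeps 48 − 7 = 41, so Ben's payoff is 41 + 78.72 = 119.72.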